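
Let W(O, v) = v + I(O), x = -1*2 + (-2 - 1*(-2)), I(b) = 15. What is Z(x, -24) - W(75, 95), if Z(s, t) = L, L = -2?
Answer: -112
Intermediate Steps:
x = -2 (x = -2 + (-2 + 2) = -2 + 0 = -2)
W(O, v) = 15 + v (W(O, v) = v + 15 = 15 + v)
Z(s, t) = -2
Z(x, -24) - W(75, 95) = -2 - (15 + 95) = -2 - 1*110 = -2 - 110 = -112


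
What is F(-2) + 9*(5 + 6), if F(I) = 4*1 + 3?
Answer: 106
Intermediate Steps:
F(I) = 7 (F(I) = 4 + 3 = 7)
F(-2) + 9*(5 + 6) = 7 + 9*(5 + 6) = 7 + 9*11 = 7 + 99 = 106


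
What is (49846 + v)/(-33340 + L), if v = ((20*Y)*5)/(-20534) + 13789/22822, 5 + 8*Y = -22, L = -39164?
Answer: -1229445773461/1788280433568 ≈ -0.68750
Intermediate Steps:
Y = -27/8 (Y = -5/8 + (1/8)*(-22) = -5/8 - 11/4 = -27/8 ≈ -3.3750)
v = 290845751/468626948 (v = ((20*(-27/8))*5)/(-20534) + 13789/22822 = -135/2*5*(-1/20534) + 13789*(1/22822) = -675/2*(-1/20534) + 13789/22822 = 675/41068 + 13789/22822 = 290845751/468626948 ≈ 0.62063)
(49846 + v)/(-33340 + L) = (49846 + 290845751/468626948)/(-33340 - 39164) = (23359469695759/468626948)/(-72504) = (23359469695759/468626948)*(-1/72504) = -1229445773461/1788280433568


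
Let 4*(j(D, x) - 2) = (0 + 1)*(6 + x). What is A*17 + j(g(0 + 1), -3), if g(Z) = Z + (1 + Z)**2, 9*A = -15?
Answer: -307/12 ≈ -25.583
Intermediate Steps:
A = -5/3 (A = (1/9)*(-15) = -5/3 ≈ -1.6667)
j(D, x) = 7/2 + x/4 (j(D, x) = 2 + ((0 + 1)*(6 + x))/4 = 2 + (1*(6 + x))/4 = 2 + (6 + x)/4 = 2 + (3/2 + x/4) = 7/2 + x/4)
A*17 + j(g(0 + 1), -3) = -5/3*17 + (7/2 + (1/4)*(-3)) = -85/3 + (7/2 - 3/4) = -85/3 + 11/4 = -307/12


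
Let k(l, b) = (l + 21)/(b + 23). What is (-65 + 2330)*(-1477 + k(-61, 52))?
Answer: -3346613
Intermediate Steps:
k(l, b) = (21 + l)/(23 + b)
(-65 + 2330)*(-1477 + k(-61, 52)) = (-65 + 2330)*(-1477 + (21 - 61)/(23 + 52)) = 2265*(-1477 - 40/75) = 2265*(-1477 + (1/75)*(-40)) = 2265*(-1477 - 8/15) = 2265*(-22163/15) = -3346613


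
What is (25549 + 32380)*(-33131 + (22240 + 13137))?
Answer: 130108534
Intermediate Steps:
(25549 + 32380)*(-33131 + (22240 + 13137)) = 57929*(-33131 + 35377) = 57929*2246 = 130108534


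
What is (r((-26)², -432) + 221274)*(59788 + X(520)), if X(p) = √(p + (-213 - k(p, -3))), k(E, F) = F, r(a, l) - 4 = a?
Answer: 13270185752 + 221954*√310 ≈ 1.3274e+10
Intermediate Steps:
r(a, l) = 4 + a
X(p) = √(-210 + p) (X(p) = √(p + (-213 - 1*(-3))) = √(p + (-213 + 3)) = √(p - 210) = √(-210 + p))
(r((-26)², -432) + 221274)*(59788 + X(520)) = ((4 + (-26)²) + 221274)*(59788 + √(-210 + 520)) = ((4 + 676) + 221274)*(59788 + √310) = (680 + 221274)*(59788 + √310) = 221954*(59788 + √310) = 13270185752 + 221954*√310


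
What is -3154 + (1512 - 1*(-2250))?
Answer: 608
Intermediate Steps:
-3154 + (1512 - 1*(-2250)) = -3154 + (1512 + 2250) = -3154 + 3762 = 608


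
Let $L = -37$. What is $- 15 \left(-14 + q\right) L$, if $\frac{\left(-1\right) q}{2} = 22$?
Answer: $-32190$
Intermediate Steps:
$q = -44$ ($q = \left(-2\right) 22 = -44$)
$- 15 \left(-14 + q\right) L = - 15 \left(-14 - 44\right) \left(-37\right) = \left(-15\right) \left(-58\right) \left(-37\right) = 870 \left(-37\right) = -32190$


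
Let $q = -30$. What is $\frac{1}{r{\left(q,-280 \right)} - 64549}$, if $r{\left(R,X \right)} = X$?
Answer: $- \frac{1}{64829} \approx -1.5425 \cdot 10^{-5}$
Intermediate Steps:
$\frac{1}{r{\left(q,-280 \right)} - 64549} = \frac{1}{-280 - 64549} = \frac{1}{-64829} = - \frac{1}{64829}$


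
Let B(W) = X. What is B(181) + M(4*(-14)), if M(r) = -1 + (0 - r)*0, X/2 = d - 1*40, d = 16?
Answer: -49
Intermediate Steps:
X = -48 (X = 2*(16 - 1*40) = 2*(16 - 40) = 2*(-24) = -48)
B(W) = -48
M(r) = -1 (M(r) = -1 - r*0 = -1 + 0 = -1)
B(181) + M(4*(-14)) = -48 - 1 = -49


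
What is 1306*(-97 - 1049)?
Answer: -1496676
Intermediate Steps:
1306*(-97 - 1049) = 1306*(-1146) = -1496676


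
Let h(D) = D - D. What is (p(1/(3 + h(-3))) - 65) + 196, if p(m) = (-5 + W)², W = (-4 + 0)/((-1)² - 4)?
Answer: 1300/9 ≈ 144.44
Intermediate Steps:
W = 4/3 (W = -4/(1 - 4) = -4/(-3) = -4*(-⅓) = 4/3 ≈ 1.3333)
h(D) = 0
p(m) = 121/9 (p(m) = (-5 + 4/3)² = (-11/3)² = 121/9)
(p(1/(3 + h(-3))) - 65) + 196 = (121/9 - 65) + 196 = -464/9 + 196 = 1300/9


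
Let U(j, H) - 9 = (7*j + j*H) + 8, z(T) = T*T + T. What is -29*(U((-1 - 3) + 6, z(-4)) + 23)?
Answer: -2262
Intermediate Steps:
z(T) = T + T² (z(T) = T² + T = T + T²)
U(j, H) = 17 + 7*j + H*j (U(j, H) = 9 + ((7*j + j*H) + 8) = 9 + ((7*j + H*j) + 8) = 9 + (8 + 7*j + H*j) = 17 + 7*j + H*j)
-29*(U((-1 - 3) + 6, z(-4)) + 23) = -29*((17 + 7*((-1 - 3) + 6) + (-4*(1 - 4))*((-1 - 3) + 6)) + 23) = -29*((17 + 7*(-4 + 6) + (-4*(-3))*(-4 + 6)) + 23) = -29*((17 + 7*2 + 12*2) + 23) = -29*((17 + 14 + 24) + 23) = -29*(55 + 23) = -29*78 = -2262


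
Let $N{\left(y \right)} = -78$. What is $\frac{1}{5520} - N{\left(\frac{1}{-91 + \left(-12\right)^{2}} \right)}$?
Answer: $\frac{430561}{5520} \approx 78.0$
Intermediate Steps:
$\frac{1}{5520} - N{\left(\frac{1}{-91 + \left(-12\right)^{2}} \right)} = \frac{1}{5520} - -78 = \frac{1}{5520} + 78 = \frac{430561}{5520}$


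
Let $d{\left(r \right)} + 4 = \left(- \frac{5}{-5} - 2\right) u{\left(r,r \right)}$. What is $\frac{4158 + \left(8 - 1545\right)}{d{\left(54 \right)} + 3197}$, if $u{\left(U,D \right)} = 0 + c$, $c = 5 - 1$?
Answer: $\frac{2621}{3189} \approx 0.82189$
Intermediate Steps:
$c = 4$
$u{\left(U,D \right)} = 4$ ($u{\left(U,D \right)} = 0 + 4 = 4$)
$d{\left(r \right)} = -8$ ($d{\left(r \right)} = -4 + \left(- \frac{5}{-5} - 2\right) 4 = -4 + \left(\left(-5\right) \left(- \frac{1}{5}\right) - 2\right) 4 = -4 + \left(1 - 2\right) 4 = -4 - 4 = -8$)
$\frac{4158 + \left(8 - 1545\right)}{d{\left(54 \right)} + 3197} = \frac{4158 + \left(8 - 1545\right)}{-8 + 3197} = \frac{4158 - 1537}{3189} = 2621 \cdot \frac{1}{3189} = \frac{2621}{3189}$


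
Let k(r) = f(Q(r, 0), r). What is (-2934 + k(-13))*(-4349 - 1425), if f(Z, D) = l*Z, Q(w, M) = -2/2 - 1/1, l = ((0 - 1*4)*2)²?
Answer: 17679988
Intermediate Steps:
l = 64 (l = ((0 - 4)*2)² = (-4*2)² = (-8)² = 64)
Q(w, M) = -2 (Q(w, M) = -2*½ - 1*1 = -1 - 1 = -2)
f(Z, D) = 64*Z
k(r) = -128 (k(r) = 64*(-2) = -128)
(-2934 + k(-13))*(-4349 - 1425) = (-2934 - 128)*(-4349 - 1425) = -3062*(-5774) = 17679988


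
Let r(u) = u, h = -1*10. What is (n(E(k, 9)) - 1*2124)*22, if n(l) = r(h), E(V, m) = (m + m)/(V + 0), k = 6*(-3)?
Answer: -46948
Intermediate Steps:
h = -10
k = -18
E(V, m) = 2*m/V (E(V, m) = (2*m)/V = 2*m/V)
n(l) = -10
(n(E(k, 9)) - 1*2124)*22 = (-10 - 1*2124)*22 = (-10 - 2124)*22 = -2134*22 = -46948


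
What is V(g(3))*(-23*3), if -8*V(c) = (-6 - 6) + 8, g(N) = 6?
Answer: -69/2 ≈ -34.500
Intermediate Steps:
V(c) = ½ (V(c) = -((-6 - 6) + 8)/8 = -(-12 + 8)/8 = -⅛*(-4) = ½)
V(g(3))*(-23*3) = (-23*3)/2 = (½)*(-69) = -69/2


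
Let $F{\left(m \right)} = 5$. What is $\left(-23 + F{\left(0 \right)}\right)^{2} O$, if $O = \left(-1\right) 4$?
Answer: $-1296$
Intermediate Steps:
$O = -4$
$\left(-23 + F{\left(0 \right)}\right)^{2} O = \left(-23 + 5\right)^{2} \left(-4\right) = \left(-18\right)^{2} \left(-4\right) = 324 \left(-4\right) = -1296$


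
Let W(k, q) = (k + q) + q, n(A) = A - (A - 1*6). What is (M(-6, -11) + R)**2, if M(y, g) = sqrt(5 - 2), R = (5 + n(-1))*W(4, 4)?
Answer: (132 + sqrt(3))**2 ≈ 17884.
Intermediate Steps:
n(A) = 6 (n(A) = A - (A - 6) = A - (-6 + A) = A + (6 - A) = 6)
W(k, q) = k + 2*q
R = 132 (R = (5 + 6)*(4 + 2*4) = 11*(4 + 8) = 11*12 = 132)
M(y, g) = sqrt(3)
(M(-6, -11) + R)**2 = (sqrt(3) + 132)**2 = (132 + sqrt(3))**2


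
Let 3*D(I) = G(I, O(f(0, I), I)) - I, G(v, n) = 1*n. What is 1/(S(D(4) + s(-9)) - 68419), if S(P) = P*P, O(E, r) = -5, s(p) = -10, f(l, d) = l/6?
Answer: -1/68250 ≈ -1.4652e-5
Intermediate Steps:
f(l, d) = l/6 (f(l, d) = l*(⅙) = l/6)
G(v, n) = n
D(I) = -5/3 - I/3 (D(I) = (-5 - I)/3 = -5/3 - I/3)
S(P) = P²
1/(S(D(4) + s(-9)) - 68419) = 1/(((-5/3 - ⅓*4) - 10)² - 68419) = 1/(((-5/3 - 4/3) - 10)² - 68419) = 1/((-3 - 10)² - 68419) = 1/((-13)² - 68419) = 1/(169 - 68419) = 1/(-68250) = -1/68250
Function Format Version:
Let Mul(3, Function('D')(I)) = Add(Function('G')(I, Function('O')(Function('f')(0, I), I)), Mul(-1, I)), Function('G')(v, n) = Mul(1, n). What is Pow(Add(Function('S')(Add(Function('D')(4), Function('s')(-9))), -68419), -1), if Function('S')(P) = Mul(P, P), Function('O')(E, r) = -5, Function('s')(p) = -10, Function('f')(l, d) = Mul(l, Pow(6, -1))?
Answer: Rational(-1, 68250) ≈ -1.4652e-5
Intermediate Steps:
Function('f')(l, d) = Mul(Rational(1, 6), l) (Function('f')(l, d) = Mul(l, Rational(1, 6)) = Mul(Rational(1, 6), l))
Function('G')(v, n) = n
Function('D')(I) = Add(Rational(-5, 3), Mul(Rational(-1, 3), I)) (Function('D')(I) = Mul(Rational(1, 3), Add(-5, Mul(-1, I))) = Add(Rational(-5, 3), Mul(Rational(-1, 3), I)))
Function('S')(P) = Pow(P, 2)
Pow(Add(Function('S')(Add(Function('D')(4), Function('s')(-9))), -68419), -1) = Pow(Add(Pow(Add(Add(Rational(-5, 3), Mul(Rational(-1, 3), 4)), -10), 2), -68419), -1) = Pow(Add(Pow(Add(Add(Rational(-5, 3), Rational(-4, 3)), -10), 2), -68419), -1) = Pow(Add(Pow(Add(-3, -10), 2), -68419), -1) = Pow(Add(Pow(-13, 2), -68419), -1) = Pow(Add(169, -68419), -1) = Pow(-68250, -1) = Rational(-1, 68250)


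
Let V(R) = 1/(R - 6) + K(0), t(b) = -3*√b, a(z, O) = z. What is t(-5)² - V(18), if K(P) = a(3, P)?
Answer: -577/12 ≈ -48.083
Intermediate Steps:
K(P) = 3
V(R) = 3 + 1/(-6 + R) (V(R) = 1/(R - 6) + 3 = 1/(-6 + R) + 3 = 3 + 1/(-6 + R))
t(-5)² - V(18) = (-3*I*√5)² - (-17 + 3*18)/(-6 + 18) = (-3*I*√5)² - (-17 + 54)/12 = (-3*I*√5)² - 37/12 = -45 - 1*37/12 = -45 - 37/12 = -577/12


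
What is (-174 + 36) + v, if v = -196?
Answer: -334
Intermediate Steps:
(-174 + 36) + v = (-174 + 36) - 196 = -138 - 196 = -334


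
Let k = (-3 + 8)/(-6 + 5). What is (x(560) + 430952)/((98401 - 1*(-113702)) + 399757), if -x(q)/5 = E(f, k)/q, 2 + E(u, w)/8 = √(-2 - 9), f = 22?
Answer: 603333/856604 - I*√11/8566040 ≈ 0.70433 - 3.8718e-7*I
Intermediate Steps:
k = -5 (k = 5/(-1) = 5*(-1) = -5)
E(u, w) = -16 + 8*I*√11 (E(u, w) = -16 + 8*√(-2 - 9) = -16 + 8*√(-11) = -16 + 8*(I*√11) = -16 + 8*I*√11)
x(q) = -5*(-16 + 8*I*√11)/q
(x(560) + 430952)/((98401 - 1*(-113702)) + 399757) = (40*(2 - I*√11)/560 + 430952)/((98401 - 1*(-113702)) + 399757) = (40*(1/560)*(2 - I*√11) + 430952)/((98401 + 113702) + 399757) = ((⅐ - I*√11/14) + 430952)/(212103 + 399757) = (3016665/7 - I*√11/14)/611860 = (3016665/7 - I*√11/14)*(1/611860) = 603333/856604 - I*√11/8566040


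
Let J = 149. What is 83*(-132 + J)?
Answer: 1411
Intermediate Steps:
83*(-132 + J) = 83*(-132 + 149) = 83*17 = 1411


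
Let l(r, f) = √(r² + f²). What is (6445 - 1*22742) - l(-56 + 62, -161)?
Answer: -16297 - √25957 ≈ -16458.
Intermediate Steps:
l(r, f) = √(f² + r²)
(6445 - 1*22742) - l(-56 + 62, -161) = (6445 - 1*22742) - √((-161)² + (-56 + 62)²) = (6445 - 22742) - √(25921 + 6²) = -16297 - √(25921 + 36) = -16297 - √25957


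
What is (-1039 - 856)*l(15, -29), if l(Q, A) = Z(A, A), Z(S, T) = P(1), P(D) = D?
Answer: -1895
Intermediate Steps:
Z(S, T) = 1
l(Q, A) = 1
(-1039 - 856)*l(15, -29) = (-1039 - 856)*1 = -1895*1 = -1895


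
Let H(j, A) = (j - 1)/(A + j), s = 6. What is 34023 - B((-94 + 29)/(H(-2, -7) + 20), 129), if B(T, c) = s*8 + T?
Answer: 2072670/61 ≈ 33978.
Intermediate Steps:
H(j, A) = (-1 + j)/(A + j)
B(T, c) = 48 + T (B(T, c) = 6*8 + T = 48 + T)
34023 - B((-94 + 29)/(H(-2, -7) + 20), 129) = 34023 - (48 + (-94 + 29)/((-1 - 2)/(-7 - 2) + 20)) = 34023 - (48 - 65/(-3/(-9) + 20)) = 34023 - (48 - 65/(-⅑*(-3) + 20)) = 34023 - (48 - 65/(⅓ + 20)) = 34023 - (48 - 65/61/3) = 34023 - (48 - 65*3/61) = 34023 - (48 - 195/61) = 34023 - 1*2733/61 = 34023 - 2733/61 = 2072670/61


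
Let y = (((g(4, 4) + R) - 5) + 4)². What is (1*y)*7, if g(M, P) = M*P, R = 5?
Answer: 2800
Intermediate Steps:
y = 400 (y = (((4*4 + 5) - 5) + 4)² = (((16 + 5) - 5) + 4)² = ((21 - 5) + 4)² = (16 + 4)² = 20² = 400)
(1*y)*7 = (1*400)*7 = 400*7 = 2800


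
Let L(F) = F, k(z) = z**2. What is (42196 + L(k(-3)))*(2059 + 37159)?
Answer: 1655195690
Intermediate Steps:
(42196 + L(k(-3)))*(2059 + 37159) = (42196 + (-3)**2)*(2059 + 37159) = (42196 + 9)*39218 = 42205*39218 = 1655195690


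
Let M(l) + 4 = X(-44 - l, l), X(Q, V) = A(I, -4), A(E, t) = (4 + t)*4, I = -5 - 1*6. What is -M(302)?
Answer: 4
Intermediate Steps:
I = -11 (I = -5 - 6 = -11)
A(E, t) = 16 + 4*t
X(Q, V) = 0 (X(Q, V) = 16 + 4*(-4) = 16 - 16 = 0)
M(l) = -4 (M(l) = -4 + 0 = -4)
-M(302) = -1*(-4) = 4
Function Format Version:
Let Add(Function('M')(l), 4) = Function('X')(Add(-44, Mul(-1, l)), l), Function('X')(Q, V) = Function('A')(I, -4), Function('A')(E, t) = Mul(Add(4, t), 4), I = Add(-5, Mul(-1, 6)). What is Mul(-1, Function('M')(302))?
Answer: 4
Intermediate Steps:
I = -11 (I = Add(-5, -6) = -11)
Function('A')(E, t) = Add(16, Mul(4, t))
Function('X')(Q, V) = 0 (Function('X')(Q, V) = Add(16, Mul(4, -4)) = Add(16, -16) = 0)
Function('M')(l) = -4 (Function('M')(l) = Add(-4, 0) = -4)
Mul(-1, Function('M')(302)) = Mul(-1, -4) = 4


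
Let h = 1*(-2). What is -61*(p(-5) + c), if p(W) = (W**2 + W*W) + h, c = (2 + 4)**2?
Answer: -5124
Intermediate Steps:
c = 36 (c = 6**2 = 36)
h = -2
p(W) = -2 + 2*W**2 (p(W) = (W**2 + W*W) - 2 = (W**2 + W**2) - 2 = 2*W**2 - 2 = -2 + 2*W**2)
-61*(p(-5) + c) = -61*((-2 + 2*(-5)**2) + 36) = -61*((-2 + 2*25) + 36) = -61*((-2 + 50) + 36) = -61*(48 + 36) = -61*84 = -5124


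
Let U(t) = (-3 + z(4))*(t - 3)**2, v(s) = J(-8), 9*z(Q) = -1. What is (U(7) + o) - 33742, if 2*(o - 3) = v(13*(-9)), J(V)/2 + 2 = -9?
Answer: -304198/9 ≈ -33800.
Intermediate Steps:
J(V) = -22 (J(V) = -4 + 2*(-9) = -4 - 18 = -22)
z(Q) = -1/9 (z(Q) = (1/9)*(-1) = -1/9)
v(s) = -22
o = -8 (o = 3 + (1/2)*(-22) = 3 - 11 = -8)
U(t) = -28*(-3 + t)**2/9 (U(t) = (-3 - 1/9)*(t - 3)**2 = -28*(-3 + t)**2/9)
(U(7) + o) - 33742 = (-28*(-3 + 7)**2/9 - 8) - 33742 = (-28/9*4**2 - 8) - 33742 = (-28/9*16 - 8) - 33742 = (-448/9 - 8) - 33742 = -520/9 - 33742 = -304198/9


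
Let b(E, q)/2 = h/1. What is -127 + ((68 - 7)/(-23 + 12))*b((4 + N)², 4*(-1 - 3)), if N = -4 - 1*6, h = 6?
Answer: -2129/11 ≈ -193.55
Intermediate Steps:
N = -10 (N = -4 - 6 = -10)
b(E, q) = 12 (b(E, q) = 2*(6/1) = 2*(6*1) = 2*6 = 12)
-127 + ((68 - 7)/(-23 + 12))*b((4 + N)², 4*(-1 - 3)) = -127 + ((68 - 7)/(-23 + 12))*12 = -127 + (61/(-11))*12 = -127 + (61*(-1/11))*12 = -127 - 61/11*12 = -127 - 732/11 = -2129/11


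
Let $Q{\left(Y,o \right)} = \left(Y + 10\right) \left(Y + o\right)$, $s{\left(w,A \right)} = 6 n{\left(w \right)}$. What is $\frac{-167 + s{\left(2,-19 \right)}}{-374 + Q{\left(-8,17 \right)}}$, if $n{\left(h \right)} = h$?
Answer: $\frac{155}{356} \approx 0.43539$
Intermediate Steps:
$s{\left(w,A \right)} = 6 w$
$Q{\left(Y,o \right)} = \left(10 + Y\right) \left(Y + o\right)$
$\frac{-167 + s{\left(2,-19 \right)}}{-374 + Q{\left(-8,17 \right)}} = \frac{-167 + 6 \cdot 2}{-374 + \left(\left(-8\right)^{2} + 10 \left(-8\right) + 10 \cdot 17 - 136\right)} = \frac{-167 + 12}{-374 + \left(64 - 80 + 170 - 136\right)} = - \frac{155}{-374 + 18} = - \frac{155}{-356} = \left(-155\right) \left(- \frac{1}{356}\right) = \frac{155}{356}$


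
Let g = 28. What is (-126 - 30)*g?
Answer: -4368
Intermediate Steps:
(-126 - 30)*g = (-126 - 30)*28 = -156*28 = -4368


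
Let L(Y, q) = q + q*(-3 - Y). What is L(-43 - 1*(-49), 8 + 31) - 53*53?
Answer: -3121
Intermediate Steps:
L(-43 - 1*(-49), 8 + 31) - 53*53 = -(8 + 31)*(2 + (-43 - 1*(-49))) - 53*53 = -1*39*(2 + (-43 + 49)) - 1*2809 = -1*39*(2 + 6) - 2809 = -1*39*8 - 2809 = -312 - 2809 = -3121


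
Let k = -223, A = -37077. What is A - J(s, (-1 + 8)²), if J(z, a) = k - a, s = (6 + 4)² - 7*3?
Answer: -36805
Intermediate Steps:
s = 79 (s = 10² - 21 = 100 - 21 = 79)
J(z, a) = -223 - a
A - J(s, (-1 + 8)²) = -37077 - (-223 - (-1 + 8)²) = -37077 - (-223 - 1*7²) = -37077 - (-223 - 1*49) = -37077 - (-223 - 49) = -37077 - 1*(-272) = -37077 + 272 = -36805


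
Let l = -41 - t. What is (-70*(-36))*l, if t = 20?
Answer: -153720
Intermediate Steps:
l = -61 (l = -41 - 1*20 = -41 - 20 = -61)
(-70*(-36))*l = -70*(-36)*(-61) = 2520*(-61) = -153720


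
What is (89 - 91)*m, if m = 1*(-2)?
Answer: 4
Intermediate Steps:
m = -2
(89 - 91)*m = (89 - 91)*(-2) = -2*(-2) = 4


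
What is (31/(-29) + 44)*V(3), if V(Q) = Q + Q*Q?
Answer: 14940/29 ≈ 515.17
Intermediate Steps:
V(Q) = Q + Q²
(31/(-29) + 44)*V(3) = (31/(-29) + 44)*(3*(1 + 3)) = (31*(-1/29) + 44)*(3*4) = (-31/29 + 44)*12 = (1245/29)*12 = 14940/29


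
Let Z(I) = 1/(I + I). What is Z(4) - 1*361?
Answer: -2887/8 ≈ -360.88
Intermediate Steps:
Z(I) = 1/(2*I)
Z(4) - 1*361 = (½)/4 - 1*361 = (½)*(¼) - 361 = ⅛ - 361 = -2887/8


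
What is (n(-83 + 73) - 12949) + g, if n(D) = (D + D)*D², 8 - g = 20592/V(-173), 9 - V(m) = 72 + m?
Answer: -75641/5 ≈ -15128.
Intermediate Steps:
V(m) = -63 - m (V(m) = 9 - (72 + m) = 9 + (-72 - m) = -63 - m)
g = -896/5 (g = 8 - 20592/(-63 - 1*(-173)) = 8 - 20592/(-63 + 173) = 8 - 20592/110 = 8 - 1*936/5 = 8 - 936/5 = -896/5 ≈ -179.20)
n(D) = 2*D³ (n(D) = (2*D)*D² = 2*D³)
(n(-83 + 73) - 12949) + g = (2*(-83 + 73)³ - 12949) - 896/5 = (2*(-10)³ - 12949) - 896/5 = (2*(-1000) - 12949) - 896/5 = (-2000 - 12949) - 896/5 = -14949 - 896/5 = -75641/5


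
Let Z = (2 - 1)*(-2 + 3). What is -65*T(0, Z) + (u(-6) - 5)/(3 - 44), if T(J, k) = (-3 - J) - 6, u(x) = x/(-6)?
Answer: 23989/41 ≈ 585.10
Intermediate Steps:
u(x) = -x/6 (u(x) = x*(-⅙) = -x/6)
Z = 1 (Z = 1*1 = 1)
T(J, k) = -9 - J
-65*T(0, Z) + (u(-6) - 5)/(3 - 44) = -65*(-9 - 1*0) + (-⅙*(-6) - 5)/(3 - 44) = -65*(-9 + 0) + (1 - 5)/(-41) = -65*(-9) - 4*(-1/41) = 585 + 4/41 = 23989/41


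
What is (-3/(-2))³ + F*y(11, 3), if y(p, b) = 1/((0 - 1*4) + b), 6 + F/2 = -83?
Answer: 1451/8 ≈ 181.38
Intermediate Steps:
F = -178 (F = -12 + 2*(-83) = -12 - 166 = -178)
y(p, b) = 1/(-4 + b) (y(p, b) = 1/((0 - 4) + b) = 1/(-4 + b))
(-3/(-2))³ + F*y(11, 3) = (-3/(-2))³ - 178/(-4 + 3) = (-3*(-½))³ - 178/(-1) = (3/2)³ - 178*(-1) = 27/8 + 178 = 1451/8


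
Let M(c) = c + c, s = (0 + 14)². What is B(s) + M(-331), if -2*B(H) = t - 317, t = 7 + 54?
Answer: -534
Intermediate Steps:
s = 196 (s = 14² = 196)
t = 61
M(c) = 2*c
B(H) = 128 (B(H) = -(61 - 317)/2 = -½*(-256) = 128)
B(s) + M(-331) = 128 + 2*(-331) = 128 - 662 = -534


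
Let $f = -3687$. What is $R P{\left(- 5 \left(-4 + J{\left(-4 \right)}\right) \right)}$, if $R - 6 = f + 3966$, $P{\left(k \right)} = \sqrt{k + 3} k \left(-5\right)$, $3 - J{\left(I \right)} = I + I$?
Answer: $199500 i \sqrt{2} \approx 2.8214 \cdot 10^{5} i$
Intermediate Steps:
$J{\left(I \right)} = 3 - 2 I$ ($J{\left(I \right)} = 3 - \left(I + I\right) = 3 - 2 I$)
$P{\left(k \right)} = - 5 k \sqrt{3 + k}$ ($P{\left(k \right)} = \sqrt{3 + k} k \left(-5\right) = k \sqrt{3 + k} \left(-5\right) = - 5 k \sqrt{3 + k}$)
$R = 285$ ($R = 6 + \left(-3687 + 3966\right) = 6 + 279 = 285$)
$R P{\left(- 5 \left(-4 + J{\left(-4 \right)}\right) \right)} = 285 \left(- 5 \left(- 5 \left(-4 + \left(3 - -8\right)\right)\right) \sqrt{3 - 5 \left(-4 + \left(3 - -8\right)\right)}\right) = 285 \left(- 5 \left(- 5 \left(-4 + \left(3 + 8\right)\right)\right) \sqrt{3 - 5 \left(-4 + \left(3 + 8\right)\right)}\right) = 285 \left(- 5 \left(- 5 \left(-4 + 11\right)\right) \sqrt{3 - 5 \left(-4 + 11\right)}\right) = 285 \left(- 5 \left(\left(-5\right) 7\right) \sqrt{3 - 35}\right) = 285 \left(\left(-5\right) \left(-35\right) \sqrt{3 - 35}\right) = 285 \left(\left(-5\right) \left(-35\right) \sqrt{-32}\right) = 285 \left(\left(-5\right) \left(-35\right) 4 i \sqrt{2}\right) = 285 \cdot 700 i \sqrt{2} = 199500 i \sqrt{2}$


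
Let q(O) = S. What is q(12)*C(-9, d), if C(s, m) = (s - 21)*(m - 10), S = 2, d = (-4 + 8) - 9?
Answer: 900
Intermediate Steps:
d = -5 (d = 4 - 9 = -5)
C(s, m) = (-21 + s)*(-10 + m)
q(O) = 2
q(12)*C(-9, d) = 2*(210 - 21*(-5) - 10*(-9) - 5*(-9)) = 2*(210 + 105 + 90 + 45) = 2*450 = 900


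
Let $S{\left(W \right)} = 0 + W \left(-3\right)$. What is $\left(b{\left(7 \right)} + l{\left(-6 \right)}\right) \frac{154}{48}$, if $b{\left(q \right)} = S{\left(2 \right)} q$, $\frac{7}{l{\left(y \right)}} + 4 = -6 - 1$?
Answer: $- \frac{3283}{24} \approx -136.79$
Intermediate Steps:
$S{\left(W \right)} = - 3 W$ ($S{\left(W \right)} = 0 - 3 W = - 3 W$)
$l{\left(y \right)} = - \frac{7}{11}$ ($l{\left(y \right)} = \frac{7}{-4 - 7} = \frac{7}{-11} = 7 \left(- \frac{1}{11}\right) = - \frac{7}{11}$)
$b{\left(q \right)} = - 6 q$ ($b{\left(q \right)} = \left(-3\right) 2 q = - 6 q$)
$\left(b{\left(7 \right)} + l{\left(-6 \right)}\right) \frac{154}{48} = \left(\left(-6\right) 7 - \frac{7}{11}\right) \frac{154}{48} = \left(-42 - \frac{7}{11}\right) 154 \cdot \frac{1}{48} = \left(- \frac{469}{11}\right) \frac{77}{24} = - \frac{3283}{24}$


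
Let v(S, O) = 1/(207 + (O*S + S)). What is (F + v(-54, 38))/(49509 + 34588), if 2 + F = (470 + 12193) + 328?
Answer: 24666110/159700203 ≈ 0.15445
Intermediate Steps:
v(S, O) = 1/(207 + S + O*S) (v(S, O) = 1/(207 + (S + O*S)) = 1/(207 + S + O*S))
F = 12989 (F = -2 + ((470 + 12193) + 328) = -2 + (12663 + 328) = -2 + 12991 = 12989)
(F + v(-54, 38))/(49509 + 34588) = (12989 + 1/(207 - 54 + 38*(-54)))/(49509 + 34588) = (12989 + 1/(207 - 54 - 2052))/84097 = (12989 + 1/(-1899))*(1/84097) = (12989 - 1/1899)*(1/84097) = (24666110/1899)*(1/84097) = 24666110/159700203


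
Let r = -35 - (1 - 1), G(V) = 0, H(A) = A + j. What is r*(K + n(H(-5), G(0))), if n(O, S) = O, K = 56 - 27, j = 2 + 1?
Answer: -945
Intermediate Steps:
j = 3
K = 29
H(A) = 3 + A (H(A) = A + 3 = 3 + A)
r = -35 (r = -35 - 0 = -35 - 1*0 = -35 + 0 = -35)
r*(K + n(H(-5), G(0))) = -35*(29 + (3 - 5)) = -35*(29 - 2) = -35*27 = -945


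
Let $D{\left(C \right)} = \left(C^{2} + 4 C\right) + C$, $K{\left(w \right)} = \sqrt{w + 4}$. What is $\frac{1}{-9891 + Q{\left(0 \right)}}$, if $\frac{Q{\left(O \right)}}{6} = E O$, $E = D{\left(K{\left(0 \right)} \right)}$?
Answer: $- \frac{1}{9891} \approx -0.0001011$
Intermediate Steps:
$K{\left(w \right)} = \sqrt{4 + w}$
$D{\left(C \right)} = C^{2} + 5 C$
$E = 14$ ($E = \sqrt{4 + 0} \left(5 + \sqrt{4 + 0}\right) = \sqrt{4} \left(5 + \sqrt{4}\right) = 2 \left(5 + 2\right) = 2 \cdot 7 = 14$)
$Q{\left(O \right)} = 84 O$ ($Q{\left(O \right)} = 6 \cdot 14 O = 84 O$)
$\frac{1}{-9891 + Q{\left(0 \right)}} = \frac{1}{-9891 + 84 \cdot 0} = \frac{1}{-9891 + 0} = \frac{1}{-9891} = - \frac{1}{9891}$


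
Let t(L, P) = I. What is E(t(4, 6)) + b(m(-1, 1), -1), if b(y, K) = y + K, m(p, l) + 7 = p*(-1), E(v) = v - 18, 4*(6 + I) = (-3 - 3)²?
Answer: -22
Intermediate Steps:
I = 3 (I = -6 + (-3 - 3)²/4 = -6 + (¼)*(-6)² = -6 + (¼)*36 = -6 + 9 = 3)
t(L, P) = 3
E(v) = -18 + v
m(p, l) = -7 - p (m(p, l) = -7 + p*(-1) = -7 - p)
b(y, K) = K + y
E(t(4, 6)) + b(m(-1, 1), -1) = (-18 + 3) + (-1 + (-7 - 1*(-1))) = -15 + (-1 + (-7 + 1)) = -15 + (-1 - 6) = -15 - 7 = -22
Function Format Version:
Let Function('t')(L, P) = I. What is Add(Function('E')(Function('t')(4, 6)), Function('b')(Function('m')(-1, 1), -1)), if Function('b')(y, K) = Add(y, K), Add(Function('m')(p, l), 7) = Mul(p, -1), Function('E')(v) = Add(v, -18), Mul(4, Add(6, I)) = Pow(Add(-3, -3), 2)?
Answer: -22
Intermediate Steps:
I = 3 (I = Add(-6, Mul(Rational(1, 4), Pow(Add(-3, -3), 2))) = Add(-6, Mul(Rational(1, 4), Pow(-6, 2))) = Add(-6, Mul(Rational(1, 4), 36)) = Add(-6, 9) = 3)
Function('t')(L, P) = 3
Function('E')(v) = Add(-18, v)
Function('m')(p, l) = Add(-7, Mul(-1, p)) (Function('m')(p, l) = Add(-7, Mul(p, -1)) = Add(-7, Mul(-1, p)))
Function('b')(y, K) = Add(K, y)
Add(Function('E')(Function('t')(4, 6)), Function('b')(Function('m')(-1, 1), -1)) = Add(Add(-18, 3), Add(-1, Add(-7, Mul(-1, -1)))) = Add(-15, Add(-1, Add(-7, 1))) = Add(-15, Add(-1, -6)) = Add(-15, -7) = -22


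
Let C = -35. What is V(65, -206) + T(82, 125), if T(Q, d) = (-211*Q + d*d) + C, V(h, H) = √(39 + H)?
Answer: -1712 + I*√167 ≈ -1712.0 + 12.923*I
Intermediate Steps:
T(Q, d) = -35 + d² - 211*Q (T(Q, d) = (-211*Q + d*d) - 35 = (-211*Q + d²) - 35 = (d² - 211*Q) - 35 = -35 + d² - 211*Q)
V(65, -206) + T(82, 125) = √(39 - 206) + (-35 + 125² - 211*82) = √(-167) + (-35 + 15625 - 17302) = I*√167 - 1712 = -1712 + I*√167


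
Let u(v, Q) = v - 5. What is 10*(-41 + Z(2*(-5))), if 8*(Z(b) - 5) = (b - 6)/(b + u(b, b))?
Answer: -1796/5 ≈ -359.20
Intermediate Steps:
u(v, Q) = -5 + v
Z(b) = 5 + (-6 + b)/(8*(-5 + 2*b)) (Z(b) = 5 + ((b - 6)/(b + (-5 + b)))/8 = 5 + ((-6 + b)/(-5 + 2*b))/8 = 5 + (-6 + b)/(8*(-5 + 2*b)))
10*(-41 + Z(2*(-5))) = 10*(-41 + (-206 + 81*(2*(-5)))/(8*(-5 + 2*(2*(-5))))) = 10*(-41 + (-206 + 81*(-10))/(8*(-5 + 2*(-10)))) = 10*(-41 + (-206 - 810)/(8*(-5 - 20))) = 10*(-41 + (⅛)*(-1016)/(-25)) = 10*(-41 + (⅛)*(-1/25)*(-1016)) = 10*(-41 + 127/25) = 10*(-898/25) = -1796/5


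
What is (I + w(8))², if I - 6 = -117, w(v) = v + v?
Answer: 9025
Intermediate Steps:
w(v) = 2*v
I = -111 (I = 6 - 117 = -111)
(I + w(8))² = (-111 + 2*8)² = (-111 + 16)² = (-95)² = 9025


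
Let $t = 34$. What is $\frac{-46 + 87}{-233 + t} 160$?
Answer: $- \frac{6560}{199} \approx -32.965$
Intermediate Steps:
$\frac{-46 + 87}{-233 + t} 160 = \frac{-46 + 87}{-233 + 34} \cdot 160 = \frac{41}{-199} \cdot 160 = 41 \left(- \frac{1}{199}\right) 160 = \left(- \frac{41}{199}\right) 160 = - \frac{6560}{199}$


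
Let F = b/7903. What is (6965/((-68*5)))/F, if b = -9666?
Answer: 11008879/657288 ≈ 16.749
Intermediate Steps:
F = -9666/7903 ≈ -1.2231
(6965/((-68*5)))/F = (6965/((-68*5)))/(-9666/7903) = (6965/(-340))*(-7903/9666) = (6965*(-1/340))*(-7903/9666) = -1393/68*(-7903/9666) = 11008879/657288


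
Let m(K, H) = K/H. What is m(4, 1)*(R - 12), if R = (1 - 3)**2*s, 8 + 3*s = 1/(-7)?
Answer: -640/7 ≈ -91.429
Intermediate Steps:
s = -19/7 (s = -8/3 + (1/3)/(-7) = -8/3 + (1/3)*(-1/7) = -8/3 - 1/21 = -19/7 ≈ -2.7143)
R = -76/7 (R = (1 - 3)**2*(-19/7) = (-2)**2*(-19/7) = 4*(-19/7) = -76/7 ≈ -10.857)
m(4, 1)*(R - 12) = (4/1)*(-76/7 - 12) = (4*1)*(-160/7) = 4*(-160/7) = -640/7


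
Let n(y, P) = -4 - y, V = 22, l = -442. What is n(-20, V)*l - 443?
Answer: -7515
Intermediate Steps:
n(-20, V)*l - 443 = (-4 - 1*(-20))*(-442) - 443 = (-4 + 20)*(-442) - 443 = 16*(-442) - 443 = -7072 - 443 = -7515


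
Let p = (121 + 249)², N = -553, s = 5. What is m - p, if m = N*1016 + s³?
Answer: -698623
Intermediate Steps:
p = 136900 (p = 370² = 136900)
m = -561723 (m = -553*1016 + 5³ = -561848 + 125 = -561723)
m - p = -561723 - 1*136900 = -561723 - 136900 = -698623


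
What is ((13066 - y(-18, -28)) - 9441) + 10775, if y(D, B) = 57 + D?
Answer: 14361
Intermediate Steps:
((13066 - y(-18, -28)) - 9441) + 10775 = ((13066 - (57 - 18)) - 9441) + 10775 = ((13066 - 1*39) - 9441) + 10775 = ((13066 - 39) - 9441) + 10775 = (13027 - 9441) + 10775 = 3586 + 10775 = 14361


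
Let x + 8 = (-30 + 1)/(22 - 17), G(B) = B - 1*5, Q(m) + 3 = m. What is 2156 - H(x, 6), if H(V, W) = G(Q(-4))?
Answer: 2168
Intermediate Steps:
Q(m) = -3 + m
G(B) = -5 + B (G(B) = B - 5 = -5 + B)
x = -69/5 (x = -8 + (-30 + 1)/(22 - 17) = -8 - 29/5 = -69/5 ≈ -13.800)
H(V, W) = -12 (H(V, W) = -5 + (-3 - 4) = -5 - 7 = -12)
2156 - H(x, 6) = 2156 - 1*(-12) = 2156 + 12 = 2168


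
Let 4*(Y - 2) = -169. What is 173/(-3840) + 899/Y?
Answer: -13836493/618240 ≈ -22.380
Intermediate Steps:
Y = -161/4 (Y = 2 + (1/4)*(-169) = 2 - 169/4 = -161/4 ≈ -40.250)
173/(-3840) + 899/Y = 173/(-3840) + 899/(-161/4) = 173*(-1/3840) + 899*(-4/161) = -173/3840 - 3596/161 = -13836493/618240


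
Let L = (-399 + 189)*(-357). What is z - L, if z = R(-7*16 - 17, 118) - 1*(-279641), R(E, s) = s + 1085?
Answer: 205874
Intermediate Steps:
R(E, s) = 1085 + s
L = 74970 (L = -210*(-357) = 74970)
z = 280844 (z = (1085 + 118) - 1*(-279641) = 1203 + 279641 = 280844)
z - L = 280844 - 1*74970 = 280844 - 74970 = 205874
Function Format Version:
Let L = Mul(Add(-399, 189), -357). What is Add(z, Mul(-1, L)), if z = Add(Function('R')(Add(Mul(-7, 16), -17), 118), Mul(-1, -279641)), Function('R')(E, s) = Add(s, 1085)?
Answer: 205874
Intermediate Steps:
Function('R')(E, s) = Add(1085, s)
L = 74970 (L = Mul(-210, -357) = 74970)
z = 280844 (z = Add(Add(1085, 118), Mul(-1, -279641)) = Add(1203, 279641) = 280844)
Add(z, Mul(-1, L)) = Add(280844, Mul(-1, 74970)) = Add(280844, -74970) = 205874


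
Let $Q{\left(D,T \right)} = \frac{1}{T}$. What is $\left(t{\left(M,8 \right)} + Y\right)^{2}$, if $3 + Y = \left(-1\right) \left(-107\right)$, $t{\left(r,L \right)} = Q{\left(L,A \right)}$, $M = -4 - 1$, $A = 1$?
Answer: $11025$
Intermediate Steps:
$M = -5$ ($M = -4 - 1 = -5$)
$t{\left(r,L \right)} = 1$ ($t{\left(r,L \right)} = 1^{-1} = 1$)
$Y = 104$ ($Y = -3 - -107 = -3 + 107 = 104$)
$\left(t{\left(M,8 \right)} + Y\right)^{2} = \left(1 + 104\right)^{2} = 105^{2} = 11025$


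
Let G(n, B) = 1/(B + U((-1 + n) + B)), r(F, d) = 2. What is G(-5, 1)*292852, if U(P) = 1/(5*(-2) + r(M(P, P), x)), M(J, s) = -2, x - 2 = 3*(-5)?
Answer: 334688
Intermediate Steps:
x = -13 (x = 2 + 3*(-5) = 2 - 15 = -13)
U(P) = -⅛ (U(P) = 1/(5*(-2) + 2) = 1/(-10 + 2) = 1/(-8) = -⅛)
G(n, B) = 1/(-⅛ + B) (G(n, B) = 1/(B - ⅛) = 1/(-⅛ + B))
G(-5, 1)*292852 = (8/(-1 + 8*1))*292852 = (8/(-1 + 8))*292852 = (8/7)*292852 = 334688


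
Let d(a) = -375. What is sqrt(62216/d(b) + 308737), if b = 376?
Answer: sqrt(1735712385)/75 ≈ 555.49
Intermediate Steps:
sqrt(62216/d(b) + 308737) = sqrt(62216/(-375) + 308737) = sqrt(62216*(-1/375) + 308737) = sqrt(-62216/375 + 308737) = sqrt(115714159/375) = sqrt(1735712385)/75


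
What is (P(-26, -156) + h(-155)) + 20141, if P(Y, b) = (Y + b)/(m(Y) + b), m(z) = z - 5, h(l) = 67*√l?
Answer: 3766549/187 + 67*I*√155 ≈ 20142.0 + 834.14*I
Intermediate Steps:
m(z) = -5 + z
P(Y, b) = (Y + b)/(-5 + Y + b) (P(Y, b) = (Y + b)/((-5 + Y) + b) = (Y + b)/(-5 + Y + b))
(P(-26, -156) + h(-155)) + 20141 = ((-26 - 156)/(-5 - 26 - 156) + 67*√(-155)) + 20141 = (-182/(-187) + 67*(I*√155)) + 20141 = (-1/187*(-182) + 67*I*√155) + 20141 = (182/187 + 67*I*√155) + 20141 = 3766549/187 + 67*I*√155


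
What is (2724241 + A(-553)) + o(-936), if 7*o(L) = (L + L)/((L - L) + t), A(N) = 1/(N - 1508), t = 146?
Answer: 2869089688604/1053171 ≈ 2.7242e+6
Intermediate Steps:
A(N) = 1/(-1508 + N)
o(L) = L/511 (o(L) = ((L + L)/((L - L) + 146))/7 = ((2*L)/(0 + 146))/7 = ((2*L)/146)/7 = ((2*L)*(1/146))/7 = (L/73)/7 = L/511)
(2724241 + A(-553)) + o(-936) = (2724241 + 1/(-1508 - 553)) + (1/511)*(-936) = (2724241 + 1/(-2061)) - 936/511 = (2724241 - 1/2061) - 936/511 = 5614660700/2061 - 936/511 = 2869089688604/1053171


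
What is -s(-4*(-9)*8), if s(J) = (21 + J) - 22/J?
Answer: -44485/144 ≈ -308.92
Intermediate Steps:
s(J) = 21 + J - 22/J
-s(-4*(-9)*8) = -(21 - 4*(-9)*8 - 22/(-4*(-9)*8)) = -(21 + 36*8 - 22/(36*8)) = -(21 + 288 - 22/288) = -(21 + 288 - 22*1/288) = -(21 + 288 - 11/144) = -1*44485/144 = -44485/144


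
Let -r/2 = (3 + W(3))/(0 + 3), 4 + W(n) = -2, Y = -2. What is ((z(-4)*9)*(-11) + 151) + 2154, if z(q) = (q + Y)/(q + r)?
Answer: 2008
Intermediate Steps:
W(n) = -6 (W(n) = -4 - 2 = -6)
r = 2 (r = -2*(3 - 6)/(0 + 3) = -(-6)/3 = -2*(-1) = 2)
z(q) = (-2 + q)/(2 + q) (z(q) = (q - 2)/(q + 2) = (-2 + q)/(2 + q))
((z(-4)*9)*(-11) + 151) + 2154 = ((((-2 - 4)/(2 - 4))*9)*(-11) + 151) + 2154 = (((-6/(-2))*9)*(-11) + 151) + 2154 = ((-1/2*(-6)*9)*(-11) + 151) + 2154 = ((3*9)*(-11) + 151) + 2154 = (27*(-11) + 151) + 2154 = (-297 + 151) + 2154 = -146 + 2154 = 2008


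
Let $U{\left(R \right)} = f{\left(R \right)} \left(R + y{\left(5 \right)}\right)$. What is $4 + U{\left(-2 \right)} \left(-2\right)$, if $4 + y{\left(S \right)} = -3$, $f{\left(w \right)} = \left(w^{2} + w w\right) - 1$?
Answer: $130$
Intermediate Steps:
$f{\left(w \right)} = -1 + 2 w^{2}$ ($f{\left(w \right)} = \left(w^{2} + w^{2}\right) - 1 = 2 w^{2} - 1 = -1 + 2 w^{2}$)
$y{\left(S \right)} = -7$ ($y{\left(S \right)} = -4 - 3 = -7$)
$U{\left(R \right)} = \left(-1 + 2 R^{2}\right) \left(-7 + R\right)$ ($U{\left(R \right)} = \left(-1 + 2 R^{2}\right) \left(R - 7\right) = \left(-1 + 2 R^{2}\right) \left(-7 + R\right)$)
$4 + U{\left(-2 \right)} \left(-2\right) = 4 + \left(-1 + 2 \left(-2\right)^{2}\right) \left(-7 - 2\right) \left(-2\right) = 4 + \left(-1 + 2 \cdot 4\right) \left(-9\right) \left(-2\right) = 4 + \left(-1 + 8\right) \left(-9\right) \left(-2\right) = 4 + 7 \left(-9\right) \left(-2\right) = 4 - -126 = 4 + 126 = 130$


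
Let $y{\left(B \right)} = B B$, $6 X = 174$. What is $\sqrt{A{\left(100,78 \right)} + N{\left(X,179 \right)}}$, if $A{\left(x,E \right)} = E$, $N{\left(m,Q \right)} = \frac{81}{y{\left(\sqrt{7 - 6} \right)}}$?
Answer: $\sqrt{159} \approx 12.61$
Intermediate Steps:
$X = 29$ ($X = \frac{1}{6} \cdot 174 = 29$)
$y{\left(B \right)} = B^{2}$
$N{\left(m,Q \right)} = 81$ ($N{\left(m,Q \right)} = \frac{81}{\left(\sqrt{7 - 6}\right)^{2}} = \frac{81}{\left(\sqrt{1}\right)^{2}} = \frac{81}{1^{2}} = \frac{81}{1} = 81 \cdot 1 = 81$)
$\sqrt{A{\left(100,78 \right)} + N{\left(X,179 \right)}} = \sqrt{78 + 81} = \sqrt{159}$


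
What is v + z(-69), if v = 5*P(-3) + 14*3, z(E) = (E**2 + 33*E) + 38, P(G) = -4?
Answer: 2544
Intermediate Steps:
z(E) = 38 + E**2 + 33*E
v = 22 (v = 5*(-4) + 14*3 = -20 + 42 = 22)
v + z(-69) = 22 + (38 + (-69)**2 + 33*(-69)) = 22 + (38 + 4761 - 2277) = 22 + 2522 = 2544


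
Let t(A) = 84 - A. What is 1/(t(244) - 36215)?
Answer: -1/36375 ≈ -2.7491e-5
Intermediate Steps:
1/(t(244) - 36215) = 1/((84 - 1*244) - 36215) = 1/((84 - 244) - 36215) = 1/(-160 - 36215) = 1/(-36375) = -1/36375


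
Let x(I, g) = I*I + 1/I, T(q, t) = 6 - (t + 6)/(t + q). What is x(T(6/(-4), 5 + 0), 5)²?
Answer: 69605649/960400 ≈ 72.476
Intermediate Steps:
T(q, t) = 6 - (6 + t)/(q + t)
x(I, g) = 1/I + I² (x(I, g) = I² + 1/I = 1/I + I²)
x(T(6/(-4), 5 + 0), 5)² = ((1 + ((-6 + 5*(5 + 0) + 6*(6/(-4)))/(6/(-4) + (5 + 0)))³)/(((-6 + 5*(5 + 0) + 6*(6/(-4)))/(6/(-4) + (5 + 0)))))² = ((1 + ((-6 + 5*5 + 6*(6*(-¼)))/(6*(-¼) + 5))³)/(((-6 + 5*5 + 6*(6*(-¼)))/(6*(-¼) + 5))))² = ((1 + ((-6 + 25 + 6*(-3/2))/(-3/2 + 5))³)/(((-6 + 25 + 6*(-3/2))/(-3/2 + 5))))² = ((1 + ((-6 + 25 - 9)/(7/2))³)/(((-6 + 25 - 9)/(7/2))))² = ((1 + ((2/7)*10)³)/(((2/7)*10)))² = ((1 + (20/7)³)/(20/7))² = (7*(1 + 8000/343)/20)² = ((7/20)*(8343/343))² = (8343/980)² = 69605649/960400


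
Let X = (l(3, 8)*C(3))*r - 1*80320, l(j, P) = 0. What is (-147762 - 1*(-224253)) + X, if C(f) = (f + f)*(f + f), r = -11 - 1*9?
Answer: -3829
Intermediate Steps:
r = -20 (r = -11 - 9 = -20)
C(f) = 4*f² (C(f) = (2*f)*(2*f) = 4*f²)
X = -80320 (X = (0*(4*3²))*(-20) - 1*80320 = (0*(4*9))*(-20) - 80320 = (0*36)*(-20) - 80320 = 0*(-20) - 80320 = 0 - 80320 = -80320)
(-147762 - 1*(-224253)) + X = (-147762 - 1*(-224253)) - 80320 = (-147762 + 224253) - 80320 = 76491 - 80320 = -3829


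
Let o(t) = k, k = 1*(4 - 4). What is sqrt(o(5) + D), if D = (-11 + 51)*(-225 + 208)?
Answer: 2*I*sqrt(170) ≈ 26.077*I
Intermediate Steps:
k = 0 (k = 1*0 = 0)
o(t) = 0
D = -680 (D = 40*(-17) = -680)
sqrt(o(5) + D) = sqrt(0 - 680) = sqrt(-680) = 2*I*sqrt(170)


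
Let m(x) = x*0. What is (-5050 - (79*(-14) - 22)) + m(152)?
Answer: -3922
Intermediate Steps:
m(x) = 0
(-5050 - (79*(-14) - 22)) + m(152) = (-5050 - (79*(-14) - 22)) + 0 = (-5050 - (-1106 - 22)) + 0 = (-5050 - 1*(-1128)) + 0 = (-5050 + 1128) + 0 = -3922 + 0 = -3922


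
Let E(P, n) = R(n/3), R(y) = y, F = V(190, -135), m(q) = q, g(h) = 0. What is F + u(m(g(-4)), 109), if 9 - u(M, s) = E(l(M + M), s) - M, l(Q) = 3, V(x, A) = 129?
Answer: 305/3 ≈ 101.67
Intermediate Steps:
F = 129
E(P, n) = n/3
u(M, s) = 9 + M - s/3 (u(M, s) = 9 - (s/3 - M) = 9 - (-M + s/3) = 9 + (M - s/3) = 9 + M - s/3)
F + u(m(g(-4)), 109) = 129 + (9 + 0 - ⅓*109) = 129 + (9 + 0 - 109/3) = 129 - 82/3 = 305/3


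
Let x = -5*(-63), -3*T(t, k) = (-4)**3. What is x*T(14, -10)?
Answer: 6720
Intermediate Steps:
T(t, k) = 64/3 (T(t, k) = -1/3*(-4)**3 = -1/3*(-64) = 64/3)
x = 315
x*T(14, -10) = 315*(64/3) = 6720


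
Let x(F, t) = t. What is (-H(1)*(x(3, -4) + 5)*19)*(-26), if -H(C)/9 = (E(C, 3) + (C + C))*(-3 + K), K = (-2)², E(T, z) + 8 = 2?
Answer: 17784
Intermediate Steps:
E(T, z) = -6 (E(T, z) = -8 + 2 = -6)
K = 4
H(C) = 54 - 18*C (H(C) = -9*(-6 + (C + C))*(-3 + 4) = -9*(-6 + 2*C) = 54 - 18*C)
(-H(1)*(x(3, -4) + 5)*19)*(-26) = (-(54 - 18*1)*(-4 + 5)*19)*(-26) = (-(54 - 18)*19)*(-26) = (-36*19)*(-26) = (-1*36*19)*(-26) = -36*19*(-26) = -684*(-26) = 17784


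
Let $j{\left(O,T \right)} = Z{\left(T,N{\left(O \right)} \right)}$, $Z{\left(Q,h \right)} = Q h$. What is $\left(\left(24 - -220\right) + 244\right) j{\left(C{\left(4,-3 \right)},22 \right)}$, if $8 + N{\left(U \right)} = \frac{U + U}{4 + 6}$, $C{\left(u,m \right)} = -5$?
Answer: $-96624$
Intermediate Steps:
$N{\left(U \right)} = -8 + \frac{U}{5}$ ($N{\left(U \right)} = -8 + \frac{U + U}{4 + 6} = -8 + \frac{2 U}{10} = -8 + 2 U \frac{1}{10} = -8 + \frac{U}{5}$)
$j{\left(O,T \right)} = T \left(-8 + \frac{O}{5}\right)$
$\left(\left(24 - -220\right) + 244\right) j{\left(C{\left(4,-3 \right)},22 \right)} = \left(\left(24 - -220\right) + 244\right) \frac{1}{5} \cdot 22 \left(-40 - 5\right) = \left(\left(24 + 220\right) + 244\right) \frac{1}{5} \cdot 22 \left(-45\right) = \left(244 + 244\right) \left(-198\right) = 488 \left(-198\right) = -96624$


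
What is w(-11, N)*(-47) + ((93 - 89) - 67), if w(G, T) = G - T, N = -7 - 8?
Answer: -251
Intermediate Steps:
N = -15
w(-11, N)*(-47) + ((93 - 89) - 67) = (-11 - 1*(-15))*(-47) + ((93 - 89) - 67) = (-11 + 15)*(-47) + (4 - 67) = 4*(-47) - 63 = -188 - 63 = -251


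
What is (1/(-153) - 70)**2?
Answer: 114725521/23409 ≈ 4900.9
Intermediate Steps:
(1/(-153) - 70)**2 = (-1/153 - 70)**2 = (-10711/153)**2 = 114725521/23409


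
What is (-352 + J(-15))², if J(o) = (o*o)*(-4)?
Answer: 1567504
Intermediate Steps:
J(o) = -4*o² (J(o) = o²*(-4) = -4*o²)
(-352 + J(-15))² = (-352 - 4*(-15)²)² = (-352 - 4*225)² = (-352 - 900)² = (-1252)² = 1567504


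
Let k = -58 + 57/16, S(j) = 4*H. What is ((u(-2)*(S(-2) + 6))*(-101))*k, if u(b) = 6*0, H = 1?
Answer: 0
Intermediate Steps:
u(b) = 0
S(j) = 4 (S(j) = 4*1 = 4)
k = -871/16 (k = -58 + 57*(1/16) = -58 + 57/16 = -871/16 ≈ -54.438)
((u(-2)*(S(-2) + 6))*(-101))*k = ((0*(4 + 6))*(-101))*(-871/16) = ((0*10)*(-101))*(-871/16) = (0*(-101))*(-871/16) = 0*(-871/16) = 0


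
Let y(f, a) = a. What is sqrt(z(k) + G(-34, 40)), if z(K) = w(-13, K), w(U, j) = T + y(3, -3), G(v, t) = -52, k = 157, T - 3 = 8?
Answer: 2*I*sqrt(11) ≈ 6.6332*I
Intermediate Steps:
T = 11 (T = 3 + 8 = 11)
w(U, j) = 8 (w(U, j) = 11 - 3 = 8)
z(K) = 8
sqrt(z(k) + G(-34, 40)) = sqrt(8 - 52) = sqrt(-44) = 2*I*sqrt(11)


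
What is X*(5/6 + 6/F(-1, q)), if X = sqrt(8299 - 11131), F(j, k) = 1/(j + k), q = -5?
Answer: -422*I*sqrt(177)/3 ≈ -1871.4*I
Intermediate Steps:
X = 4*I*sqrt(177) (X = sqrt(-2832) = 4*I*sqrt(177) ≈ 53.217*I)
X*(5/6 + 6/F(-1, q)) = (4*I*sqrt(177))*(5/6 + 6/(1/(-1 - 5))) = (4*I*sqrt(177))*(5*(1/6) + 6/(1/(-6))) = (4*I*sqrt(177))*(5/6 + 6/(-1/6)) = (4*I*sqrt(177))*(5/6 + 6*(-6)) = (4*I*sqrt(177))*(5/6 - 36) = (4*I*sqrt(177))*(-211/6) = -422*I*sqrt(177)/3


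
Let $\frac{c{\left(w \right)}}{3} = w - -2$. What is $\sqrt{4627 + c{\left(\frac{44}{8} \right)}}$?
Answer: $\frac{\sqrt{18598}}{2} \approx 68.187$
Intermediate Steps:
$c{\left(w \right)} = 6 + 3 w$ ($c{\left(w \right)} = 3 \left(w - -2\right) = 3 \left(w + 2\right) = 3 \left(2 + w\right) = 6 + 3 w$)
$\sqrt{4627 + c{\left(\frac{44}{8} \right)}} = \sqrt{4627 + \left(6 + 3 \cdot \frac{44}{8}\right)} = \sqrt{4627 + \left(6 + 3 \cdot 44 \cdot \frac{1}{8}\right)} = \sqrt{4627 + \left(6 + 3 \cdot \frac{11}{2}\right)} = \sqrt{4627 + \left(6 + \frac{33}{2}\right)} = \sqrt{4627 + \frac{45}{2}} = \sqrt{\frac{9299}{2}} = \frac{\sqrt{18598}}{2}$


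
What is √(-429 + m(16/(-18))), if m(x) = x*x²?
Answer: I*√313253/27 ≈ 20.729*I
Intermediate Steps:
m(x) = x³
√(-429 + m(16/(-18))) = √(-429 + (16/(-18))³) = √(-429 + (16*(-1/18))³) = √(-429 + (-8/9)³) = √(-429 - 512/729) = √(-313253/729) = I*√313253/27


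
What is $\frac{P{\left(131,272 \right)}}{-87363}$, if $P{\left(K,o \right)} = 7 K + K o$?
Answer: $- \frac{4061}{9707} \approx -0.41836$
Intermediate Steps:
$\frac{P{\left(131,272 \right)}}{-87363} = \frac{131 \left(7 + 272\right)}{-87363} = 131 \cdot 279 \left(- \frac{1}{87363}\right) = 36549 \left(- \frac{1}{87363}\right) = - \frac{4061}{9707}$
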